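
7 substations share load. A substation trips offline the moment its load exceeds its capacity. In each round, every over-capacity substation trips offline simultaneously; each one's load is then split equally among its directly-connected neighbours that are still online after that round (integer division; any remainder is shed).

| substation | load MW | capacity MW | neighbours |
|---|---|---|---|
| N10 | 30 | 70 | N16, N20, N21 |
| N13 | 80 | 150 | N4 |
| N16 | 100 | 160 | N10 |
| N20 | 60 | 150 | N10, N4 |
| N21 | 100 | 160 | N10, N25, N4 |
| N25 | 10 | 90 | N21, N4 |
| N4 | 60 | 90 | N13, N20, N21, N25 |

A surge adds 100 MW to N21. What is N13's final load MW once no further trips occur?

122

Round 1 — N21 at 200 > 160. N21 trips offline.
  N21 sheds 200 MW to N10, N25, N4: 66 each (2 lost).
    N10: 30+66 = 96 > 70
    N25: 10+66 = 76 ≤ 90
    N4: 60+66 = 126 > 90
Round 2 — N10, N4 trip offline.
  N10 sheds 96 MW to N16, N20: 48 each.
    N16: 100+48 = 148 ≤ 160
    N20: 60+48 = 108 ≤ 150
  N4 sheds 126 MW to N13, N20, N25: 42 each.
    N13: 80+42 = 122 ≤ 150
    N20: 108+42 = 150 ≤ 150
    N25: 76+42 = 118 > 90
Round 3 — N25 trips offline.
  N25 sheds 118 MW: no online neighbours, lost.
No further trips.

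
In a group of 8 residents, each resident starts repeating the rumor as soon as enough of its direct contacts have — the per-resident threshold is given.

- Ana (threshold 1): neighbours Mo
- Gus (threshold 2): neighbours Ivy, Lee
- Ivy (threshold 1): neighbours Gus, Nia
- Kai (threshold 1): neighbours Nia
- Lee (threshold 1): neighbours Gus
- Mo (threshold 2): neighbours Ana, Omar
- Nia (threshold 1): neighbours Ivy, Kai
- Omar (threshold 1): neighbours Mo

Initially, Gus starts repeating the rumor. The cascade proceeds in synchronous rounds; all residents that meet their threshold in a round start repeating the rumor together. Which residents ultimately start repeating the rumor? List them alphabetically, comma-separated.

Round 1 — Gus starts repeating the rumor (initial).
Round 2 — checking thresholds:
  Ivy: 1 of 2 neighbours ≥ 1, starts repeating the rumor.
  Lee: 1 of 1 neighbours ≥ 1, starts repeating the rumor.
Round 3 — checking thresholds:
  Nia: 1 of 2 neighbours ≥ 1, starts repeating the rumor.
Round 4 — checking thresholds:
  Kai: 1 of 1 neighbours ≥ 1, starts repeating the rumor.
Round 5 — no new spreads; cascade stops.

Gus, Ivy, Kai, Lee, Nia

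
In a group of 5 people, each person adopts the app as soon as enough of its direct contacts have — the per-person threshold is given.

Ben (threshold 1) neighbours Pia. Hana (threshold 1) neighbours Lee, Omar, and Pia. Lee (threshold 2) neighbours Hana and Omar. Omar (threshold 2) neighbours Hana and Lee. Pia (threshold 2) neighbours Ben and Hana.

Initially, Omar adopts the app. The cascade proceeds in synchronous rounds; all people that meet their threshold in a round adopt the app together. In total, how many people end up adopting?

Round 1 — Omar adopts the app (initial).
Round 2 — checking thresholds:
  Hana: 1 of 3 neighbours ≥ 1, adopts the app.
  Lee: 1 of 2 neighbours < 2, holds.
Round 3 — checking thresholds:
  Lee: 2 of 2 neighbours ≥ 2, adopts the app.
  Pia: 1 of 2 neighbours < 2, holds.
Round 4 — no new adoptions; cascade stops.

3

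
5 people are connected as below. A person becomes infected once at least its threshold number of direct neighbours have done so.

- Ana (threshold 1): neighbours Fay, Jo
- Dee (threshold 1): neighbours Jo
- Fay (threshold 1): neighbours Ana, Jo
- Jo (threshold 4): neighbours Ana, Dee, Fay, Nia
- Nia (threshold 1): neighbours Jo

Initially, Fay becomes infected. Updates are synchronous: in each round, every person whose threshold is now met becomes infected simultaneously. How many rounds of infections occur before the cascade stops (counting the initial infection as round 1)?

Round 1 — Fay becomes infected (initial).
Round 2 — checking thresholds:
  Ana: 1 of 2 neighbours ≥ 1, becomes infected.
  Jo: 1 of 4 neighbours < 4, not yet.
Round 3 — no new infections; cascade stops.

2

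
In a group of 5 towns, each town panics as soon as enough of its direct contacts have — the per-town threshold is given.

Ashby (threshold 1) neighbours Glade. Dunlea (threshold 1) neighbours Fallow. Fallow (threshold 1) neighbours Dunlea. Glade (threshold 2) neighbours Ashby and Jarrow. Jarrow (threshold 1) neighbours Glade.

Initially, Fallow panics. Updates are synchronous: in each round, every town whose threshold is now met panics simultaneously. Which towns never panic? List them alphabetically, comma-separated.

Ashby, Glade, Jarrow

Round 1 — Fallow panics (initial).
Round 2 — checking thresholds:
  Dunlea: 1 of 1 neighbours ≥ 1, panics.
Round 3 — no new panics; cascade stops.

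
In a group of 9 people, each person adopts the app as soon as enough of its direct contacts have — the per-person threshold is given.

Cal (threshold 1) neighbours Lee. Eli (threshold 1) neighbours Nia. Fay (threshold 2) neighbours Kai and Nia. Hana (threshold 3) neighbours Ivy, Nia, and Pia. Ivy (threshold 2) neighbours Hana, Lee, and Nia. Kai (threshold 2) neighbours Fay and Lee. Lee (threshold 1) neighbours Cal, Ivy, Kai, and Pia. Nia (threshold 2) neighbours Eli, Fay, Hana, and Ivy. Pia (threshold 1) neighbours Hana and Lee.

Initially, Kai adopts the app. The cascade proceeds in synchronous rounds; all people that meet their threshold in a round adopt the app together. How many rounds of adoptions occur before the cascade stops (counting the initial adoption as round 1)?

Round 1 — Kai adopts the app (initial).
Round 2 — checking thresholds:
  Fay: 1 of 2 neighbours < 2, below threshold.
  Lee: 1 of 4 neighbours ≥ 1, adopts the app.
Round 3 — checking thresholds:
  Cal: 1 of 1 neighbours ≥ 1, adopts the app.
  Fay: 1 of 2 neighbours < 2, below threshold.
  Ivy: 1 of 3 neighbours < 2, below threshold.
  Pia: 1 of 2 neighbours ≥ 1, adopts the app.
Round 4 — no new adoptions; cascade stops.

3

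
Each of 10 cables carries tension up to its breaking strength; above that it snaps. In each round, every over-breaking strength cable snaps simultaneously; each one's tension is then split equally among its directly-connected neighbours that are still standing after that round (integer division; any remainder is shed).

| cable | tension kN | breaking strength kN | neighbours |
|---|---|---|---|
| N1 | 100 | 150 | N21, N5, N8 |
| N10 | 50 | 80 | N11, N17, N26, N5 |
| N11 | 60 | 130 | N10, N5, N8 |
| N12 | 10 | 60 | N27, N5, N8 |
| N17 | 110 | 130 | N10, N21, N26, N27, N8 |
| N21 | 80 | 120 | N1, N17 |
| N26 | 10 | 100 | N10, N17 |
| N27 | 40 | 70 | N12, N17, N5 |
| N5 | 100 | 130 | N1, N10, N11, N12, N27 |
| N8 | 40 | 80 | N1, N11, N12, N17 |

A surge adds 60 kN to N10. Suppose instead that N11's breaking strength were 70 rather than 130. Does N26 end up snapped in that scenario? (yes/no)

no

With N11's breaking strength at 70:
Round 1 — N10 at 110 > 80. N10 snaps.
  N10 sheds 110 kN to N11, N17, N26, N5: 27 each (2 lost).
    N11: 60+27 = 87 > 70
    N17: 110+27 = 137 > 130
    N26: 10+27 = 37 ≤ 100
    N5: 100+27 = 127 ≤ 130
Round 2 — N11, N17 snap.
  N11 sheds 87 kN to N5, N8: 43 each (1 lost).
    N5: 127+43 = 170 > 130
    N8: 40+43 = 83 > 80
  N17 sheds 137 kN to N21, N26, N27, N8: 34 each (1 lost).
    N21: 80+34 = 114 ≤ 120
    N26: 37+34 = 71 ≤ 100
    N27: 40+34 = 74 > 70
    N8: 83+34 = 117 > 80
Round 3 — N27, N5, N8 snap.
  N27 sheds 74 kN to N12: 74 each.
    N12: 10+74 = 84 > 60
  N5 sheds 170 kN to N1, N12: 85 each.
    N1: 100+85 = 185 > 150
    N12: 84+85 = 169 > 60
  N8 sheds 117 kN to N1, N12: 58 each (1 lost).
    N1: 185+58 = 243 > 150
    N12: 169+58 = 227 > 60
Round 4 — N1, N12 snap.
  N1 sheds 243 kN to N21: 243 each.
    N21: 114+243 = 357 > 120
  N12 sheds 227 kN: no online neighbours, lost.
Round 5 — N21 snaps.
  N21 sheds 357 kN: no online neighbours, lost.
No further breaks.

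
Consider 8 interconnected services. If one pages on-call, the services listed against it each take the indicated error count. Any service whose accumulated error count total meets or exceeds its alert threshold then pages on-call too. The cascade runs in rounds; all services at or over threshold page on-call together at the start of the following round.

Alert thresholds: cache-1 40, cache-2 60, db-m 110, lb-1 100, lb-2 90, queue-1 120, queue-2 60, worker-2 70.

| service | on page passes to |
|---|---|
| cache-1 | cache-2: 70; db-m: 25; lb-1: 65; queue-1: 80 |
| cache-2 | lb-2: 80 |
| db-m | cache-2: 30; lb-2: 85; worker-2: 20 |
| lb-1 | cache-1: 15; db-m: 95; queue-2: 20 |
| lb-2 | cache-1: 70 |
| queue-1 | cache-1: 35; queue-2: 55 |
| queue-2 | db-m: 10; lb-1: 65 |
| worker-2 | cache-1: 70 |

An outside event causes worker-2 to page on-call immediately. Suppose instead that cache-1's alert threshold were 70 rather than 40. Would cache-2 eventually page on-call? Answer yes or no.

With cache-1's alert threshold at 70:
Round 1 — worker-2 pages on-call (initial).
  cache-1: +70 → 70 ≥ 70
Round 2 — cache-1 pages on-call.
  cache-2: +70 → 70 ≥ 60
  db-m: +25 → 25 < 110
  lb-1: +65 → 65 < 100
  queue-1: +80 → 80 < 120
Round 3 — cache-2 pages on-call.
  lb-2: +80 → 80 < 90
No further pages.

yes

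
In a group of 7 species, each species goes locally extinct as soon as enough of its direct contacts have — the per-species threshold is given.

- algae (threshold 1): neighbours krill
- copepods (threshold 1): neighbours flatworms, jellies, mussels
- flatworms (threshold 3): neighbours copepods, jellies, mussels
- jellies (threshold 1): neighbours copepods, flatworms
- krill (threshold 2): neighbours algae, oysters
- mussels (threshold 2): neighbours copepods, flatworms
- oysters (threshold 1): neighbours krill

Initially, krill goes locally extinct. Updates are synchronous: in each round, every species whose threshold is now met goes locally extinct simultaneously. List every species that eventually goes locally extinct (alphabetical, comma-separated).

Round 1 — krill goes locally extinct (initial).
Round 2 — checking thresholds:
  algae: 1 of 1 neighbours ≥ 1, goes locally extinct.
  oysters: 1 of 1 neighbours ≥ 1, goes locally extinct.
Round 3 — no new extinctions; cascade stops.

algae, krill, oysters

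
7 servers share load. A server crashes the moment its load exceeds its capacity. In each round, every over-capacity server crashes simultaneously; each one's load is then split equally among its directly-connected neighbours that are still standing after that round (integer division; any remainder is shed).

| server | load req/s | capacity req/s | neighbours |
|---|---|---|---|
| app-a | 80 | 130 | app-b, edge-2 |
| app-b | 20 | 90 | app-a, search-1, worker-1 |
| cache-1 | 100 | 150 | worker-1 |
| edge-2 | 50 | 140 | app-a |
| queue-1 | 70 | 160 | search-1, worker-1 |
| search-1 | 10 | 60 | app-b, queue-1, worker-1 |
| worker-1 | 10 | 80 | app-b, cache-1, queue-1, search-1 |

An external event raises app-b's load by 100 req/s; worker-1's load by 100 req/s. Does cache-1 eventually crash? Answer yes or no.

no

Round 1 — app-b at 120 > 90; worker-1 at 110 > 80. app-b, worker-1 crash.
  app-b sheds 120 req/s to app-a, search-1: 60 each.
    app-a: 80+60 = 140 > 130
    search-1: 10+60 = 70 > 60
  worker-1 sheds 110 req/s to cache-1, queue-1, search-1: 36 each (2 lost).
    cache-1: 100+36 = 136 ≤ 150
    queue-1: 70+36 = 106 ≤ 160
    search-1: 70+36 = 106 > 60
Round 2 — app-a, search-1 crash.
  app-a sheds 140 req/s to edge-2: 140 each.
    edge-2: 50+140 = 190 > 140
  search-1 sheds 106 req/s to queue-1: 106 each.
    queue-1: 106+106 = 212 > 160
Round 3 — edge-2, queue-1 crash.
  edge-2 sheds 190 req/s: no online neighbours, lost.
  queue-1 sheds 212 req/s: no online neighbours, lost.
No further crashes.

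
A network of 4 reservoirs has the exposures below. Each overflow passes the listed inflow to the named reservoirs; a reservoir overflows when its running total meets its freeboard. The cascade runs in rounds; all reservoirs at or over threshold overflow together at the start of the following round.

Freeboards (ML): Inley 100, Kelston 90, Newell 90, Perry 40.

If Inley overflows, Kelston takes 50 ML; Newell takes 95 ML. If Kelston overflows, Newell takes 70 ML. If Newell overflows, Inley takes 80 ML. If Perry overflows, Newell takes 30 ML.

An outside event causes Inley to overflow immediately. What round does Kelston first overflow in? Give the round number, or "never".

never

Round 1 — Inley overflows (initial).
  Kelston: +50 → 50 < 90
  Newell: +95 → 95 ≥ 90
Round 2 — Newell overflows.
No further overflows.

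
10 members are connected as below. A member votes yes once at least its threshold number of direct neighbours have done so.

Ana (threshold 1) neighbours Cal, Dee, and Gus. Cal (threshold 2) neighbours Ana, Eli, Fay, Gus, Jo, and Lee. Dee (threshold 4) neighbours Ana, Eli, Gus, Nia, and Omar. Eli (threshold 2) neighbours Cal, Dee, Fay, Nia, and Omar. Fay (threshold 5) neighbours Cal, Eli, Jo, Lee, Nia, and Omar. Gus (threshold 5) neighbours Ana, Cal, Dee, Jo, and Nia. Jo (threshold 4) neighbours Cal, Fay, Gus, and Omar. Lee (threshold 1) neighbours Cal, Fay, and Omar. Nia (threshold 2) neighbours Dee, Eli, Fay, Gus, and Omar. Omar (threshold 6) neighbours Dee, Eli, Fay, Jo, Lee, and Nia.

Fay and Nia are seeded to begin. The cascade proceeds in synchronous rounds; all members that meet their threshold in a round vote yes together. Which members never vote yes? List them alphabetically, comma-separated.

Round 1 — Fay, Nia vote yes (initial).
Round 2 — checking thresholds:
  Cal: 1 of 6 neighbours < 2, below threshold.
  Dee: 1 of 5 neighbours < 4, below threshold.
  Eli: 2 of 5 neighbours ≥ 2, votes yes.
  Gus: 1 of 5 neighbours < 5, below threshold.
  Jo: 1 of 4 neighbours < 4, below threshold.
  Lee: 1 of 3 neighbours ≥ 1, votes yes.
  Omar: 2 of 6 neighbours < 6, below threshold.
Round 3 — checking thresholds:
  Cal: 3 of 6 neighbours ≥ 2, votes yes.
  Dee: 2 of 5 neighbours < 4, below threshold.
  Gus: 1 of 5 neighbours < 5, below threshold.
  Jo: 1 of 4 neighbours < 4, below threshold.
  Omar: 4 of 6 neighbours < 6, below threshold.
Round 4 — checking thresholds:
  Ana: 1 of 3 neighbours ≥ 1, votes yes.
  Dee: 2 of 5 neighbours < 4, below threshold.
  Gus: 2 of 5 neighbours < 5, below threshold.
  Jo: 2 of 4 neighbours < 4, below threshold.
  Omar: 4 of 6 neighbours < 6, below threshold.
Round 5 — no new yes votes; cascade stops.

Dee, Gus, Jo, Omar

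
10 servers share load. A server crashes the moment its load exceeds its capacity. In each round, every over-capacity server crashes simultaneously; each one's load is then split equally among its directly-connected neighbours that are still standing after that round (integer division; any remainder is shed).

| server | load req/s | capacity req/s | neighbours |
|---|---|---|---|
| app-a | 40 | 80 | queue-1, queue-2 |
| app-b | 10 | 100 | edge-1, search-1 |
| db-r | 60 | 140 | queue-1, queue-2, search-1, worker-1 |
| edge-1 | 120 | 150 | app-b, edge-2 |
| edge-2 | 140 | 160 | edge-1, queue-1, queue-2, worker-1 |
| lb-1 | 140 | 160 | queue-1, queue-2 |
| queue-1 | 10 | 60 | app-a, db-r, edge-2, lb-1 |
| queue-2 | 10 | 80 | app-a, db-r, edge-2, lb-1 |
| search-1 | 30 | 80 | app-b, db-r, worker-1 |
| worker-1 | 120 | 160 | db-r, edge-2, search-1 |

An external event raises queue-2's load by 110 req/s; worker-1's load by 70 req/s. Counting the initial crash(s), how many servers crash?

10

Round 1 — queue-2 at 120 > 80; worker-1 at 190 > 160. queue-2, worker-1 crash.
  queue-2 sheds 120 req/s to app-a, db-r, edge-2, lb-1: 30 each.
    app-a: 40+30 = 70 ≤ 80
    db-r: 60+30 = 90 ≤ 140
    edge-2: 140+30 = 170 > 160
    lb-1: 140+30 = 170 > 160
  worker-1 sheds 190 req/s to db-r, edge-2, search-1: 63 each (1 lost).
    db-r: 90+63 = 153 > 140
    edge-2: 170+63 = 233 > 160
    search-1: 30+63 = 93 > 80
Round 2 — db-r, edge-2, lb-1, search-1 crash.
  db-r sheds 153 req/s to queue-1: 153 each.
    queue-1: 10+153 = 163 > 60
  edge-2 sheds 233 req/s to edge-1, queue-1: 116 each (1 lost).
    edge-1: 120+116 = 236 > 150
    queue-1: 163+116 = 279 > 60
  lb-1 sheds 170 req/s to queue-1: 170 each.
    queue-1: 279+170 = 449 > 60
  search-1 sheds 93 req/s to app-b: 93 each.
    app-b: 10+93 = 103 > 100
Round 3 — app-b, edge-1, queue-1 crash.
  app-b sheds 103 req/s: no online neighbours, lost.
  edge-1 sheds 236 req/s: no online neighbours, lost.
  queue-1 sheds 449 req/s to app-a: 449 each.
    app-a: 70+449 = 519 > 80
Round 4 — app-a crashes.
  app-a sheds 519 req/s: no online neighbours, lost.
No further crashes.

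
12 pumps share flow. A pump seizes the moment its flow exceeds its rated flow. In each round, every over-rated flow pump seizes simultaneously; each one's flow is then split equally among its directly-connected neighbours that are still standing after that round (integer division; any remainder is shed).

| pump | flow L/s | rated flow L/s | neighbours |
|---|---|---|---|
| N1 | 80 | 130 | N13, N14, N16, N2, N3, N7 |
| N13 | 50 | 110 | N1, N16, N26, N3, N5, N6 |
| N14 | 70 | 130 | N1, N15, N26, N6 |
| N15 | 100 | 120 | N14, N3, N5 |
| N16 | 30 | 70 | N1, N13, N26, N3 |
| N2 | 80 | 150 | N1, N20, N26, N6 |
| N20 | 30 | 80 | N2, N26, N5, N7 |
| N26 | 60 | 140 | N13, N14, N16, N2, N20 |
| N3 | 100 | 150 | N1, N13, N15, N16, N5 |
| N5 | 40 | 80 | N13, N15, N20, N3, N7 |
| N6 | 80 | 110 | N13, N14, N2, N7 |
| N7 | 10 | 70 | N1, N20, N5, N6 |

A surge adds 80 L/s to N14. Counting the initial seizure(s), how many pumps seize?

12

Round 1 — N14 at 150 > 130. N14 seizes.
  N14 sheds 150 L/s to N1, N15, N26, N6: 37 each (2 lost).
    N1: 80+37 = 117 ≤ 130
    N15: 100+37 = 137 > 120
    N26: 60+37 = 97 ≤ 140
    N6: 80+37 = 117 > 110
Round 2 — N15, N6 seize.
  N15 sheds 137 L/s to N3, N5: 68 each (1 lost).
    N3: 100+68 = 168 > 150
    N5: 40+68 = 108 > 80
  N6 sheds 117 L/s to N13, N2, N7: 39 each.
    N13: 50+39 = 89 ≤ 110
    N2: 80+39 = 119 ≤ 150
    N7: 10+39 = 49 ≤ 70
Round 3 — N3, N5 seize.
  N3 sheds 168 L/s to N1, N13, N16: 56 each.
    N1: 117+56 = 173 > 130
    N13: 89+56 = 145 > 110
    N16: 30+56 = 86 > 70
  N5 sheds 108 L/s to N13, N20, N7: 36 each.
    N13: 145+36 = 181 > 110
    N20: 30+36 = 66 ≤ 80
    N7: 49+36 = 85 > 70
Round 4 — N1, N13, N16, N7 seize.
  N1 sheds 173 L/s to N2: 173 each.
    N2: 119+173 = 292 > 150
  N13 sheds 181 L/s to N26: 181 each.
    N26: 97+181 = 278 > 140
  N16 sheds 86 L/s to N26: 86 each.
    N26: 278+86 = 364 > 140
  N7 sheds 85 L/s to N20: 85 each.
    N20: 66+85 = 151 > 80
Round 5 — N2, N20, N26 seize.
  N2 sheds 292 L/s: no online neighbours, lost.
  N20 sheds 151 L/s: no online neighbours, lost.
  N26 sheds 364 L/s: no online neighbours, lost.
No further seizures.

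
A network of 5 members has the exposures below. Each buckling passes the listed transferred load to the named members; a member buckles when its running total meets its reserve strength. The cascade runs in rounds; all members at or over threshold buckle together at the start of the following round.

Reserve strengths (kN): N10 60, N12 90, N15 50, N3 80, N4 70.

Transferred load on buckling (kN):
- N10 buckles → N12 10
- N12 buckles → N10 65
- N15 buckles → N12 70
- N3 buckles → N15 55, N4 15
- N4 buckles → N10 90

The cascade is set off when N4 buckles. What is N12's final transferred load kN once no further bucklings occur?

Round 1 — N4 buckles (initial).
  N10: +90 → 90 ≥ 60
Round 2 — N10 buckles.
  N12: +10 → 10 < 90
No further bucklings.

10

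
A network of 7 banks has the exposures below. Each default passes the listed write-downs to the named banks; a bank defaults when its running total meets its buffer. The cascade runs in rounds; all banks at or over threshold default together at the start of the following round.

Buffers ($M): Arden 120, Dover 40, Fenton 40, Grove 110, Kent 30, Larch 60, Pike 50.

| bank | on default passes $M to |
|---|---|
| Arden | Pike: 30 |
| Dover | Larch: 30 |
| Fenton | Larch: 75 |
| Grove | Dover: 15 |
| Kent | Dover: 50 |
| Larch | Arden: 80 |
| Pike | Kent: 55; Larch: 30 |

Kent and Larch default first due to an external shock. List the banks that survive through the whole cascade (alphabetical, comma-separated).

Arden, Fenton, Grove, Pike

Round 1 — Kent, Larch default (initial).
  Arden: +80 → 80 < 120
  Dover: +50 → 50 ≥ 40
Round 2 — Dover defaults.
No further defaults.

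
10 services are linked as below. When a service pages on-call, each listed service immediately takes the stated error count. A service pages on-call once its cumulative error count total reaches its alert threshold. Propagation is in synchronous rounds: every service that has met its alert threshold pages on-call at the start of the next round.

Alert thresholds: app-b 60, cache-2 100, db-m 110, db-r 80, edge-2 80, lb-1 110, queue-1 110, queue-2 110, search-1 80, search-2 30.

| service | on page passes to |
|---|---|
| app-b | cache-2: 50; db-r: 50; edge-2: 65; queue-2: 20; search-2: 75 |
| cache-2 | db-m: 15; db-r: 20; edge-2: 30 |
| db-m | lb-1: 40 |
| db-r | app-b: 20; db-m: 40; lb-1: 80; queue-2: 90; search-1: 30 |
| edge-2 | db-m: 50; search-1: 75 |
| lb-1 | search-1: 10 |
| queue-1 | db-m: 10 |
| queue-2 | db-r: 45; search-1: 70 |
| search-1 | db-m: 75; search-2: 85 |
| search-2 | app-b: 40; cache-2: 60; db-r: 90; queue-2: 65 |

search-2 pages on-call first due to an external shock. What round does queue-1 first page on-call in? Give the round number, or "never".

never

Round 1 — search-2 pages on-call (initial).
  app-b: +40 → 40 < 60
  cache-2: +60 → 60 < 100
  db-r: +90 → 90 ≥ 80
  queue-2: +65 → 65 < 110
Round 2 — db-r pages on-call.
  app-b: +20 → 60 ≥ 60
  db-m: +40 → 40 < 110
  lb-1: +80 → 80 < 110
  queue-2: +90 → 155 ≥ 110
  search-1: +30 → 30 < 80
Round 3 — app-b, queue-2 page on-call.
  cache-2: +50 → 110 ≥ 100
  edge-2: +65 → 65 < 80
  search-1: +70 → 100 ≥ 80
Round 4 — cache-2, search-1 page on-call.
  db-m: +15+75 → 130 ≥ 110
  edge-2: +30 → 95 ≥ 80
Round 5 — db-m, edge-2 page on-call.
  lb-1: +40 → 120 ≥ 110
Round 6 — lb-1 pages on-call.
No further pages.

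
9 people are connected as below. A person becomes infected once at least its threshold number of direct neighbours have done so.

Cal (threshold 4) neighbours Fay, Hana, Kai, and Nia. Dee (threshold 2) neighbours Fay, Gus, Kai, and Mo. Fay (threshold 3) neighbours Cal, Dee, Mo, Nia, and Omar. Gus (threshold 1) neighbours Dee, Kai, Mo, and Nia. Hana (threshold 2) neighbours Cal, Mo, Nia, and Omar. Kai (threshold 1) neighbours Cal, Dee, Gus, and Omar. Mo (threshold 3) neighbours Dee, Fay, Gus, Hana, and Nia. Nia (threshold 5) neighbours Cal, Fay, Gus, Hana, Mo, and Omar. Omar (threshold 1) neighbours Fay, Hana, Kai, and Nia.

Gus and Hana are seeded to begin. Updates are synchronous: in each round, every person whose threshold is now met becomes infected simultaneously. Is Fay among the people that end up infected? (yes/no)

yes

Round 1 — Gus, Hana become infected (initial).
Round 2 — checking thresholds:
  Cal: 1 of 4 neighbours < 4, not yet.
  Dee: 1 of 4 neighbours < 2, not yet.
  Kai: 1 of 4 neighbours ≥ 1, becomes infected.
  Mo: 2 of 5 neighbours < 3, not yet.
  Nia: 2 of 6 neighbours < 5, not yet.
  Omar: 1 of 4 neighbours ≥ 1, becomes infected.
Round 3 — checking thresholds:
  Cal: 2 of 4 neighbours < 4, not yet.
  Dee: 2 of 4 neighbours ≥ 2, becomes infected.
  Fay: 1 of 5 neighbours < 3, not yet.
  Mo: 2 of 5 neighbours < 3, not yet.
  Nia: 3 of 6 neighbours < 5, not yet.
Round 4 — checking thresholds:
  Cal: 2 of 4 neighbours < 4, not yet.
  Fay: 2 of 5 neighbours < 3, not yet.
  Mo: 3 of 5 neighbours ≥ 3, becomes infected.
  Nia: 3 of 6 neighbours < 5, not yet.
Round 5 — checking thresholds:
  Cal: 2 of 4 neighbours < 4, not yet.
  Fay: 3 of 5 neighbours ≥ 3, becomes infected.
  Nia: 4 of 6 neighbours < 5, not yet.
Round 6 — checking thresholds:
  Cal: 3 of 4 neighbours < 4, not yet.
  Nia: 5 of 6 neighbours ≥ 5, becomes infected.
Round 7 — checking thresholds:
  Cal: 4 of 4 neighbours ≥ 4, becomes infected.
Round 8 — no new infections; cascade stops.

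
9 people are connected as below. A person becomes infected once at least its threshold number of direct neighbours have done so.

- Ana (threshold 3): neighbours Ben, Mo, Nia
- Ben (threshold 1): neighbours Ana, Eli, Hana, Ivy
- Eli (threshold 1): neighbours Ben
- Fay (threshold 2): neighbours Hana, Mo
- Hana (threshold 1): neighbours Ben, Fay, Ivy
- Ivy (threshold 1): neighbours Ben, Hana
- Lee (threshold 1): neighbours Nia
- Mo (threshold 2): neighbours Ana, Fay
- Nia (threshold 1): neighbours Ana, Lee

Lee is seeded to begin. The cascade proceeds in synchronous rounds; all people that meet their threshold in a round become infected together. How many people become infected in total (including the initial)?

Round 1 — Lee becomes infected (initial).
Round 2 — checking thresholds:
  Nia: 1 of 2 neighbours ≥ 1, becomes infected.
Round 3 — no new infections; cascade stops.

2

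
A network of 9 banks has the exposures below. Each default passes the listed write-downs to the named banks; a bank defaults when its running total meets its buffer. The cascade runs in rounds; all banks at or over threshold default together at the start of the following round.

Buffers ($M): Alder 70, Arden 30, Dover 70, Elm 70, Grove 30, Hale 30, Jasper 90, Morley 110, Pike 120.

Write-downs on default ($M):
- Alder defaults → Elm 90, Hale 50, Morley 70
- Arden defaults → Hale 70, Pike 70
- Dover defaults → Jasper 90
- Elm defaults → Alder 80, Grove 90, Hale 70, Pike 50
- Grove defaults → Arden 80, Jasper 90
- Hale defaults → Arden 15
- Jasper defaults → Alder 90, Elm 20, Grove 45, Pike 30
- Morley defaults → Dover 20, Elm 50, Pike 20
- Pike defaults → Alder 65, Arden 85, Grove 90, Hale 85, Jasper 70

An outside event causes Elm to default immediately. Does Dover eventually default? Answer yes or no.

Round 1 — Elm defaults (initial).
  Alder: +80 → 80 ≥ 70
  Grove: +90 → 90 ≥ 30
  Hale: +70 → 70 ≥ 30
  Pike: +50 → 50 < 120
Round 2 — Alder, Grove, Hale default.
  Arden: +80+15 → 95 ≥ 30
  Jasper: +90 → 90 ≥ 90
  Morley: +70 → 70 < 110
Round 3 — Arden, Jasper default.
  Pike: +70+30 → 150 ≥ 120
Round 4 — Pike defaults.
No further defaults.

no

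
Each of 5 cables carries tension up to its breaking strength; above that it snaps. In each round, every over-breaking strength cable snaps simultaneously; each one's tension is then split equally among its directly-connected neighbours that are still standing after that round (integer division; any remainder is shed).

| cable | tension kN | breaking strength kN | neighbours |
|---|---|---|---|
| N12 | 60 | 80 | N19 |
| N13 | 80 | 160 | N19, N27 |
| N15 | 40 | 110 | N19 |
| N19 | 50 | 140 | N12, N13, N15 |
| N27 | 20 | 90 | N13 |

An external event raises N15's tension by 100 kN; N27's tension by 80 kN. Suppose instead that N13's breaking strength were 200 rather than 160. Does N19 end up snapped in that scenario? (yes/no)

With N13's breaking strength at 200:
Round 1 — N15 at 140 > 110; N27 at 100 > 90. N15, N27 snap.
  N15 sheds 140 kN to N19: 140 each.
    N19: 50+140 = 190 > 140
  N27 sheds 100 kN to N13: 100 each.
    N13: 80+100 = 180 ≤ 200
Round 2 — N19 snaps.
  N19 sheds 190 kN to N12, N13: 95 each.
    N12: 60+95 = 155 > 80
    N13: 180+95 = 275 > 200
Round 3 — N12, N13 snap.
  N12 sheds 155 kN: no online neighbours, lost.
  N13 sheds 275 kN: no online neighbours, lost.
No further breaks.

yes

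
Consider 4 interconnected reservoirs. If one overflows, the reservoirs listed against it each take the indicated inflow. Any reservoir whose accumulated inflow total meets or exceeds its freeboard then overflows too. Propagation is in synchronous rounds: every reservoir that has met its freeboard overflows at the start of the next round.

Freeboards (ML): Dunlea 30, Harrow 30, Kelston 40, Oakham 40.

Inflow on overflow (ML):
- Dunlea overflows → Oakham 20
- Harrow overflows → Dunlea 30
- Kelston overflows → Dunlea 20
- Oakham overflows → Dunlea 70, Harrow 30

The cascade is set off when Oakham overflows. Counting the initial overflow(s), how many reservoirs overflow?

3

Round 1 — Oakham overflows (initial).
  Dunlea: +70 → 70 ≥ 30
  Harrow: +30 → 30 ≥ 30
Round 2 — Dunlea, Harrow overflow.
No further overflows.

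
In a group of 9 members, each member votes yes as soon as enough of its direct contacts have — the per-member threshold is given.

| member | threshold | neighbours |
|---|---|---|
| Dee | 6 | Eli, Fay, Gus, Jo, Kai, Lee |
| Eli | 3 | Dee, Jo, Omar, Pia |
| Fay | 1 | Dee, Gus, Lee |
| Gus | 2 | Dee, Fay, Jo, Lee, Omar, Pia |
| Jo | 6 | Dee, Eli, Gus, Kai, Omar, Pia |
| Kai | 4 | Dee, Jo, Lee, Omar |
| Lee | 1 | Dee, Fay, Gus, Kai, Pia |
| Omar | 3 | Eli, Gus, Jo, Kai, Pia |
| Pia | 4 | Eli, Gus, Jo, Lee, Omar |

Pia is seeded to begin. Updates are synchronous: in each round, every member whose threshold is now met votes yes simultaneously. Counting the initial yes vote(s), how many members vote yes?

4

Round 1 — Pia votes yes (initial).
Round 2 — checking thresholds:
  Eli: 1 of 4 neighbours < 3, not yet.
  Gus: 1 of 6 neighbours < 2, not yet.
  Jo: 1 of 6 neighbours < 6, not yet.
  Lee: 1 of 5 neighbours ≥ 1, votes yes.
  Omar: 1 of 5 neighbours < 3, not yet.
Round 3 — checking thresholds:
  Dee: 1 of 6 neighbours < 6, not yet.
  Eli: 1 of 4 neighbours < 3, not yet.
  Fay: 1 of 3 neighbours ≥ 1, votes yes.
  Gus: 2 of 6 neighbours ≥ 2, votes yes.
  Jo: 1 of 6 neighbours < 6, not yet.
  Kai: 1 of 4 neighbours < 4, not yet.
  Omar: 1 of 5 neighbours < 3, not yet.
Round 4 — no new yes votes; cascade stops.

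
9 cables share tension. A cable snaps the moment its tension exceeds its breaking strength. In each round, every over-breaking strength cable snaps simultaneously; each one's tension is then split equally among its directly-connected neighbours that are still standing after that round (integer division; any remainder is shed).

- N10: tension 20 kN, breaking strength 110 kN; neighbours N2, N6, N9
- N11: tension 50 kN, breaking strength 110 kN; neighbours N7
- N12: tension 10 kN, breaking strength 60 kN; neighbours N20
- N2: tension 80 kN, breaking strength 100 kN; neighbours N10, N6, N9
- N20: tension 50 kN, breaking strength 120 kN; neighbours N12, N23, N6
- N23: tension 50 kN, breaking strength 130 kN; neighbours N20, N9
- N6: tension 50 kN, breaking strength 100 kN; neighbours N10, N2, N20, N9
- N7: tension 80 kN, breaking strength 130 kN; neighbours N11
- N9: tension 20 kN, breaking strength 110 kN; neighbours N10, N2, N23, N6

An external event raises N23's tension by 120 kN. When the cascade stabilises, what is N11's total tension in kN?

Round 1 — N23 at 170 > 130. N23 snaps.
  N23 sheds 170 kN to N20, N9: 85 each.
    N20: 50+85 = 135 > 120
    N9: 20+85 = 105 ≤ 110
Round 2 — N20 snaps.
  N20 sheds 135 kN to N12, N6: 67 each (1 lost).
    N12: 10+67 = 77 > 60
    N6: 50+67 = 117 > 100
Round 3 — N12, N6 snap.
  N12 sheds 77 kN: no online neighbours, lost.
  N6 sheds 117 kN to N10, N2, N9: 39 each.
    N10: 20+39 = 59 ≤ 110
    N2: 80+39 = 119 > 100
    N9: 105+39 = 144 > 110
Round 4 — N2, N9 snap.
  N2 sheds 119 kN to N10: 119 each.
    N10: 59+119 = 178 > 110
  N9 sheds 144 kN to N10: 144 each.
    N10: 178+144 = 322 > 110
Round 5 — N10 snaps.
  N10 sheds 322 kN: no online neighbours, lost.
No further breaks.

50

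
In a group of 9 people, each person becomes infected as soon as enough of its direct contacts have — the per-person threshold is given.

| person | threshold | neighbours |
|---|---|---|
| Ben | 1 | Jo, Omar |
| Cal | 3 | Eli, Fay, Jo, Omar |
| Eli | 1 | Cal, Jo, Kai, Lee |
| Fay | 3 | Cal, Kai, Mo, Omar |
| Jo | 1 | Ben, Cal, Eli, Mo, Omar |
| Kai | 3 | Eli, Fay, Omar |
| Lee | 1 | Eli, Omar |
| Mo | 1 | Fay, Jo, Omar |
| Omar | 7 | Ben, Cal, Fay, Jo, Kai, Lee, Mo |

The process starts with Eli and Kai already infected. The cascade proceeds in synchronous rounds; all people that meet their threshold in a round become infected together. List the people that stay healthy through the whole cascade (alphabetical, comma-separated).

Cal, Fay, Omar

Round 1 — Eli, Kai become infected (initial).
Round 2 — checking thresholds:
  Cal: 1 of 4 neighbours < 3, not yet.
  Fay: 1 of 4 neighbours < 3, not yet.
  Jo: 1 of 5 neighbours ≥ 1, becomes infected.
  Lee: 1 of 2 neighbours ≥ 1, becomes infected.
  Omar: 1 of 7 neighbours < 7, not yet.
Round 3 — checking thresholds:
  Ben: 1 of 2 neighbours ≥ 1, becomes infected.
  Cal: 2 of 4 neighbours < 3, not yet.
  Fay: 1 of 4 neighbours < 3, not yet.
  Mo: 1 of 3 neighbours ≥ 1, becomes infected.
  Omar: 3 of 7 neighbours < 7, not yet.
Round 4 — no new infections; cascade stops.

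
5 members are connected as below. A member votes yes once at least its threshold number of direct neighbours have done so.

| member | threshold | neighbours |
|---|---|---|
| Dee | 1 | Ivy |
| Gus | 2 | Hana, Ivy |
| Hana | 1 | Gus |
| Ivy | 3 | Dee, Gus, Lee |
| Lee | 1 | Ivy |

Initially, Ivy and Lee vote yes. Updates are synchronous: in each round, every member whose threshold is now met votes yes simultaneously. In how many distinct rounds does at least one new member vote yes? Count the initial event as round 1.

Round 1 — Ivy, Lee vote yes (initial).
Round 2 — checking thresholds:
  Dee: 1 of 1 neighbours ≥ 1, votes yes.
  Gus: 1 of 2 neighbours < 2, below threshold.
Round 3 — no new yes votes; cascade stops.

2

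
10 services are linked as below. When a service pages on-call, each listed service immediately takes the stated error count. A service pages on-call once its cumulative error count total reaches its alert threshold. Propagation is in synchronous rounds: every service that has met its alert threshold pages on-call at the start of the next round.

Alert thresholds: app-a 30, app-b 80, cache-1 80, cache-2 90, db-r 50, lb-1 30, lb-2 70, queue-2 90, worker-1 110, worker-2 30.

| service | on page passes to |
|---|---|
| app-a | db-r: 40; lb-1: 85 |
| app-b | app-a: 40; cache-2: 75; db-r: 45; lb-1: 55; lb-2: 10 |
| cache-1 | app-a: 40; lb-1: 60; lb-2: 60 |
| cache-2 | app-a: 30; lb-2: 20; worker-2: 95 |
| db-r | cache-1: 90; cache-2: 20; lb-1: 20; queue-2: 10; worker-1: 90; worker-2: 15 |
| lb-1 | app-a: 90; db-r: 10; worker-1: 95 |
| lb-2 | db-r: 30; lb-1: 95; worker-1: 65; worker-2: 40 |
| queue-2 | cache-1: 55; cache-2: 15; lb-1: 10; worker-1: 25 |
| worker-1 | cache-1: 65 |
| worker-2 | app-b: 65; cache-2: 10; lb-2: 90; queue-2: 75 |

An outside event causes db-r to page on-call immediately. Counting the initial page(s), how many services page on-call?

5

Round 1 — db-r pages on-call (initial).
  cache-1: +90 → 90 ≥ 80
  cache-2: +20 → 20 < 90
  lb-1: +20 → 20 < 30
  queue-2: +10 → 10 < 90
  worker-1: +90 → 90 < 110
  worker-2: +15 → 15 < 30
Round 2 — cache-1 pages on-call.
  app-a: +40 → 40 ≥ 30
  lb-1: +60 → 80 ≥ 30
  lb-2: +60 → 60 < 70
Round 3 — app-a, lb-1 page on-call.
  worker-1: +95 → 185 ≥ 110
Round 4 — worker-1 pages on-call.
No further pages.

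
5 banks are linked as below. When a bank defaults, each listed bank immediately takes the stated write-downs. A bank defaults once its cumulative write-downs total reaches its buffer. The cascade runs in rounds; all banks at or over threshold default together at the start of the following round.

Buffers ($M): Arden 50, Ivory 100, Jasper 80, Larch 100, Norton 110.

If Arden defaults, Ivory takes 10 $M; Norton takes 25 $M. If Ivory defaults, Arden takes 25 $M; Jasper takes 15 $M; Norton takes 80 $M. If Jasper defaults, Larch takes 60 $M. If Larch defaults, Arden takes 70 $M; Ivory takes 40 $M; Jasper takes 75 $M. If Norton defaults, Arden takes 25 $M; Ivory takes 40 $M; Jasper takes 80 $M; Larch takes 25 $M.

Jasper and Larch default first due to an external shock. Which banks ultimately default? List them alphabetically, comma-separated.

Round 1 — Jasper, Larch default (initial).
  Arden: +70 → 70 ≥ 50
  Ivory: +40 → 40 < 100
Round 2 — Arden defaults.
  Ivory: +10 → 50 < 100
  Norton: +25 → 25 < 110
No further defaults.

Arden, Jasper, Larch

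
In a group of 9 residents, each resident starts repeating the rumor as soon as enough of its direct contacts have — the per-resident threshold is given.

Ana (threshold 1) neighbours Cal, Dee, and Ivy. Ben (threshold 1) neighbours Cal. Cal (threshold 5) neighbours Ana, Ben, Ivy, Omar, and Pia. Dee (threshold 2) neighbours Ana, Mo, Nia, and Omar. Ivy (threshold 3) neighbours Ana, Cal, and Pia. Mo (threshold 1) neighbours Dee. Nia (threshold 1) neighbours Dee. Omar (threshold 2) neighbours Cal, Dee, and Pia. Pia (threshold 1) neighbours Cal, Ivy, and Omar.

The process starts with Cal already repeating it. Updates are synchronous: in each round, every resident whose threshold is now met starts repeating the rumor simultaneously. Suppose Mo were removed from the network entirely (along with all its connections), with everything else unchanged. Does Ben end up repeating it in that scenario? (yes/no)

yes

With Mo removed:
Round 1 — Cal starts repeating the rumor (initial).
Round 2 — checking thresholds:
  Ana: 1 of 3 neighbours ≥ 1, starts repeating the rumor.
  Ben: 1 of 1 neighbours ≥ 1, starts repeating the rumor.
  Ivy: 1 of 3 neighbours < 3, not yet.
  Omar: 1 of 3 neighbours < 2, not yet.
  Pia: 1 of 3 neighbours ≥ 1, starts repeating the rumor.
Round 3 — checking thresholds:
  Dee: 1 of 3 neighbours < 2, not yet.
  Ivy: 3 of 3 neighbours ≥ 3, starts repeating the rumor.
  Omar: 2 of 3 neighbours ≥ 2, starts repeating the rumor.
Round 4 — checking thresholds:
  Dee: 2 of 3 neighbours ≥ 2, starts repeating the rumor.
Round 5 — checking thresholds:
  Nia: 1 of 1 neighbours ≥ 1, starts repeating the rumor.
Round 6 — no new spreads; cascade stops.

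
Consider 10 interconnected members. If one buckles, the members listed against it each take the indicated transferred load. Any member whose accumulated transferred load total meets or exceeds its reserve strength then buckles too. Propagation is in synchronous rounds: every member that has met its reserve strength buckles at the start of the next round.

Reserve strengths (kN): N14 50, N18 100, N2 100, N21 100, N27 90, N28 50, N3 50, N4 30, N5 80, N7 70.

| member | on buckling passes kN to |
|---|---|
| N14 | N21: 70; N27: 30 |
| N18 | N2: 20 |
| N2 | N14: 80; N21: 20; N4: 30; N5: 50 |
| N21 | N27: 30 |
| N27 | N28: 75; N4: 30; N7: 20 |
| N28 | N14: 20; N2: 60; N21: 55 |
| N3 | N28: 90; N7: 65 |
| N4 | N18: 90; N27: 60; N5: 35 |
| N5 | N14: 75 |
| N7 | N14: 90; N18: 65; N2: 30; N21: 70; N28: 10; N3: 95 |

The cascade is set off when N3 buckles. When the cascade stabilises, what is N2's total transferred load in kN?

60

Round 1 — N3 buckles (initial).
  N28: +90 → 90 ≥ 50
  N7: +65 → 65 < 70
Round 2 — N28 buckles.
  N14: +20 → 20 < 50
  N2: +60 → 60 < 100
  N21: +55 → 55 < 100
No further bucklings.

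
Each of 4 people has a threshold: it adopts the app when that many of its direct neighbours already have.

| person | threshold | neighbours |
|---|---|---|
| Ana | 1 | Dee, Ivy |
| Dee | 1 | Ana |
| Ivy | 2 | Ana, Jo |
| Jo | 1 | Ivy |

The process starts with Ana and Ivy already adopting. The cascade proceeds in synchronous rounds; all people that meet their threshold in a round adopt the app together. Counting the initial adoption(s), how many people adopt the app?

4

Round 1 — Ana, Ivy adopt the app (initial).
Round 2 — checking thresholds:
  Dee: 1 of 1 neighbours ≥ 1, adopts the app.
  Jo: 1 of 1 neighbours ≥ 1, adopts the app.
Round 3 — no new adoptions; cascade stops.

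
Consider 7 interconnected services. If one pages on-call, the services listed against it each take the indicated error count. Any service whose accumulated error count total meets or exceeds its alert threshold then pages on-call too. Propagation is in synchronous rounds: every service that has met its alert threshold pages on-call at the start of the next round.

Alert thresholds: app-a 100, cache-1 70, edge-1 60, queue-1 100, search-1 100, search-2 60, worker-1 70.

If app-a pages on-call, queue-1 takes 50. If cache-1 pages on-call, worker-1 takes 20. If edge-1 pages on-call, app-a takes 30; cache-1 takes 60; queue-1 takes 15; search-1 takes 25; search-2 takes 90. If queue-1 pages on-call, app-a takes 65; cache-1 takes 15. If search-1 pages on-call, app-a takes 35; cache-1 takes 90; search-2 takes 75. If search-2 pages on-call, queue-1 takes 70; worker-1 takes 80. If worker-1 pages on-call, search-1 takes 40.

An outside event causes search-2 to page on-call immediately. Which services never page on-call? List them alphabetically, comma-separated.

app-a, cache-1, edge-1, queue-1, search-1

Round 1 — search-2 pages on-call (initial).
  queue-1: +70 → 70 < 100
  worker-1: +80 → 80 ≥ 70
Round 2 — worker-1 pages on-call.
  search-1: +40 → 40 < 100
No further pages.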